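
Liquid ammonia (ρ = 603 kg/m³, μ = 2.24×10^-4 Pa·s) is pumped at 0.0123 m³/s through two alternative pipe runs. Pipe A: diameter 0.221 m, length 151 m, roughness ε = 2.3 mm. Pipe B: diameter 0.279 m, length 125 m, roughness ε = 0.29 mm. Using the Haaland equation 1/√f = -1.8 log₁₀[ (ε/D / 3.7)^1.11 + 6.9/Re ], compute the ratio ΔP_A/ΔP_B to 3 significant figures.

Pipe A: V = Q/A = 0.0123/0.03836 = 0.3206 m/s; Re = 1.908e+05; ε/D = 0.0104; Haaland → f = 0.03879; ΔP_A = f(L/D)(ρV²/2) = 821.5 Pa.
Pipe B: V = Q/A = 0.0123/0.06114 = 0.2012 m/s; Re = 1.511e+05; ε/D = 0.00104; Haaland → f = 0.02142; ΔP_B = f(L/D)(ρV²/2) = 117.1 Pa.
ΔP_A/ΔP_B = 821.5/117.1 = 7.01.

ΔP_A/ΔP_B ≈ 7.01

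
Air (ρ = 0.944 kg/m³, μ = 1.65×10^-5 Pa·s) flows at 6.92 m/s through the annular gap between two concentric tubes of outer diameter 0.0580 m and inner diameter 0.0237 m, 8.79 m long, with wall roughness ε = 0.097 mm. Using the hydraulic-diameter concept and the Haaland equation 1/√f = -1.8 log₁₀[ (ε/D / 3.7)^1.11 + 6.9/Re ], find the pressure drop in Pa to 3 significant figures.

Hydraulic diameter D_h = 4A/P = D_o - D_i = 0.058 - 0.0237 = 0.0343 m.
Re = ρVD_h/μ = 0.944·6.92·0.0343/1.65e-05 = 1.358e+04.
ε/D_h = 9.7e-05/0.0343 = 0.00283; Haaland gives 1/√f = -1.8 log₁₀[0.000347+0.000508] = 5.522, so f = 0.03279.
ΔP = f(L/D_h)(ρV²/2) = 0.03279·8.79/0.0343·22.6 = 189.9 Pa.

ΔP ≈ 190 Pa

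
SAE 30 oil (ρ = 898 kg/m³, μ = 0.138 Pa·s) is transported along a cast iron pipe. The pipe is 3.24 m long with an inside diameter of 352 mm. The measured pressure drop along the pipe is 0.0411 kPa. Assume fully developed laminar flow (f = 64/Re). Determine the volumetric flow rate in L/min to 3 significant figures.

Q ≈ 2080 L/min

For laminar flow, f = 64/Re with Re = ρVD/μ, so Darcy-Weisbach reduces to ΔP = 32μLV/D². Solving for V: V = ΔP·D²/(32μL) = 41.1·(0.352)²/(32·0.138·3.24) = 0.3559 m/s.
Check: Re = ρVD/μ = 898·0.3559·0.352/0.138 = 815.3 < 2300, so the laminar assumption holds.
Q = V·A = 0.3559·(π/4·0.352²) = 0.03464 m³/s = 2080 L/min.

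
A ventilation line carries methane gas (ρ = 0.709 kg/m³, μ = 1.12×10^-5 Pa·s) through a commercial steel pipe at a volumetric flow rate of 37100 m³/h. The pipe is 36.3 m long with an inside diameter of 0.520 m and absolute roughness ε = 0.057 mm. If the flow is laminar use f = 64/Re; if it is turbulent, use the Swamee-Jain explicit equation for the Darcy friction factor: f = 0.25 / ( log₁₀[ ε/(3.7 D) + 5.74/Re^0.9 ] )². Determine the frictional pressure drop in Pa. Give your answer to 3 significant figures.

ΔP ≈ 770 Pa

Q = 37100 m³/h = 37100/3600 = 10.31 m³/s.
Cross-sectional area A = πD²/4 = π(0.52)²/4 = 0.2124 m²; mean velocity V = Q/A = 10.31/0.2124 = 48.53 m/s.
Reynolds number Re = ρVD/μ = 0.709 · 48.53 · 0.52 / 1.12e-05 = 1.597e+06.
Re > 4000 → turbulent. Relative roughness ε/D = 5.7e-05/0.52 = 0.00011. Swamee-Jain: f = 0.25/(log₁₀[0.00011/3.7 + 5.74/1.597e+06^0.9])² = 0.25/(log₁₀[2.96e-05 + 1.5e-05])² = 0.25/(-4.35)² = 0.01321.
Darcy-Weisbach: ΔP = f(L/D)(ρV²/2) = 0.01321·(36.3/0.52)·(0.709·48.53²/2) = 0.01321·69.81·834.8 = 769.7 Pa.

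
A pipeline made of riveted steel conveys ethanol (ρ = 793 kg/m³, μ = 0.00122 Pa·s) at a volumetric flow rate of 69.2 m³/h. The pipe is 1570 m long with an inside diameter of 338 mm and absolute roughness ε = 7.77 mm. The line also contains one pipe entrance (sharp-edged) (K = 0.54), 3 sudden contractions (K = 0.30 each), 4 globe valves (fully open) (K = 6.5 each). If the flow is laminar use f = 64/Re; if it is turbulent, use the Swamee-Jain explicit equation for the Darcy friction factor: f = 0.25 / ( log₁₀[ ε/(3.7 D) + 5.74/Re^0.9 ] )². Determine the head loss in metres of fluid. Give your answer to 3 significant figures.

Q = 69.2 m³/h = 69.2/3600 = 0.01922 m³/s.
Cross-sectional area A = πD²/4 = π(0.338)²/4 = 0.08973 m²; mean velocity V = Q/A = 0.01922/0.08973 = 0.2142 m/s.
Reynolds number Re = ρVD/μ = 793 · 0.2142 · 0.338 / 0.00122 = 4.707e+04.
Re > 4000 → turbulent. Relative roughness ε/D = 0.00777/0.338 = 0.023. Swamee-Jain: f = 0.25/(log₁₀[0.023/3.7 + 5.74/4.707e+04^0.9])² = 0.25/(log₁₀[0.00621 + 0.000358])² = 0.25/(-2.182)² = 0.05249.
Total minor-loss coefficient ΣK = 1·0.54 + 3·0.3 + 4·6.5 = 27.4.
ΔP = [f·L/D + ΣK]·(ρV²/2) = [0.05249·1570/0.338 + 27.4]·(793·0.2142²/2) = [243.8 + 27.4]·18.2 = 4936 Pa.
Head loss h_f = ΔP/(ρg) = 4936/(793·9.81) = 0.635 m.

h_f ≈ 0.635 m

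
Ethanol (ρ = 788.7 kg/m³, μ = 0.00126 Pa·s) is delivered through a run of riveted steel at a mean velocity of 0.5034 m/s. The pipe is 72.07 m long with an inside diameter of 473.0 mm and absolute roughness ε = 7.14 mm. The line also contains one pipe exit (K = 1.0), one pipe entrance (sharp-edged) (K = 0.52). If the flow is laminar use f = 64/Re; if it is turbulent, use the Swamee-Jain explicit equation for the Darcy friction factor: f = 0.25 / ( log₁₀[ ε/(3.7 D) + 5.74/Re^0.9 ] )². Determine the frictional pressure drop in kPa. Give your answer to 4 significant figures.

ΔP ≈ 0.8261 kPa

Reynolds number Re = ρVD/μ = 788.7 · 0.5034 · 0.473 / 0.00126 = 1.49e+05.
Re > 4000 → turbulent. Relative roughness ε/D = 0.00714/0.473 = 0.0151. Swamee-Jain: f = 0.25/(log₁₀[0.0151/3.7 + 5.74/1.49e+05^0.9])² = 0.25/(log₁₀[0.00408 + 0.000127])² = 0.25/(-2.376)² = 0.04428.
Total minor-loss coefficient ΣK = 1·1 + 1·0.52 = 1.52.
ΔP = [f·L/D + ΣK]·(ρV²/2) = [0.04428·72.07/0.473 + 1.52]·(788.7·0.5034²/2) = [6.747 + 1.52]·99.93 = 826.1 Pa.
ΔP = 826.1 Pa = 0.8261 kPa.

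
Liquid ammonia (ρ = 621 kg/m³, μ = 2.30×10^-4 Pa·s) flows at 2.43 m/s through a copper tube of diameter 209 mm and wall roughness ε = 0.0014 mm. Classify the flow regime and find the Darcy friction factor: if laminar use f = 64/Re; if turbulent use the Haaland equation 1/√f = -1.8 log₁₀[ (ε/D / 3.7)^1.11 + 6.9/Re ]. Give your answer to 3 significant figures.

f ≈ 0.0111

Re = ρVD/μ = 621·2.43·0.209/0.00023 = 1.371e+06.
Re > 4000 → turbulent. ε/D = 1.4e-06/0.209 = 6.7e-06; Haaland: 1/√f = -1.8 log₁₀[4.23e-07 + 5.03e-06] = 9.474, so f = 0.01114.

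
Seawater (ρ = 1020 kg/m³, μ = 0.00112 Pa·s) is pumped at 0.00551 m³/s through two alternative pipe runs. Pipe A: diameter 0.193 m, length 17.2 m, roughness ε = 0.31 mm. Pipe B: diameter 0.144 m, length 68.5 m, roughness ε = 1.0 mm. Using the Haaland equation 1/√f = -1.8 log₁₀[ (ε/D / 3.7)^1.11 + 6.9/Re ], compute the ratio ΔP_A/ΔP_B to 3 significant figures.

Pipe A: V = Q/A = 0.00551/0.02926 = 0.1883 m/s; Re = 3.31e+04; ε/D = 0.00161; Haaland → f = 0.02662; ΔP_A = f(L/D)(ρV²/2) = 42.92 Pa.
Pipe B: V = Q/A = 0.00551/0.01629 = 0.3383 m/s; Re = 4.437e+04; ε/D = 0.00694; Haaland → f = 0.03523; ΔP_B = f(L/D)(ρV²/2) = 978.2 Pa.
ΔP_A/ΔP_B = 42.92/978.2 = 0.0439.

ΔP_A/ΔP_B ≈ 0.0439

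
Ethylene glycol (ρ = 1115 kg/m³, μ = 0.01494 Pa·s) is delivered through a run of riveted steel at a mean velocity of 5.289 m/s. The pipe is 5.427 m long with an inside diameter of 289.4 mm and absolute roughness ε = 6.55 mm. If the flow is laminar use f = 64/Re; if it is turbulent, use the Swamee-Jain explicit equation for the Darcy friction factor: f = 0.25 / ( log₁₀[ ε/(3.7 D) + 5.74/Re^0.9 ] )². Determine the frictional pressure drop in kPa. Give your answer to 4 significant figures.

Reynolds number Re = ρVD/μ = 1115 · 5.289 · 0.2894 / 0.0149 = 1.142e+05.
Re > 4000 → turbulent. Relative roughness ε/D = 0.00655/0.2894 = 0.0226. Swamee-Jain: f = 0.25/(log₁₀[0.0226/3.7 + 5.74/1.142e+05^0.9])² = 0.25/(log₁₀[0.00612 + 0.000161])² = 0.25/(-2.202)² = 0.05155.
Darcy-Weisbach: ΔP = f(L/D)(ρV²/2) = 0.05155·(5.427/0.2894)·(1115·5.289²/2) = 0.05155·18.75·1.56e+04 = 1.508e+04 Pa.
ΔP = 1.508e+04 Pa = 15.08 kPa.

ΔP ≈ 15.08 kPa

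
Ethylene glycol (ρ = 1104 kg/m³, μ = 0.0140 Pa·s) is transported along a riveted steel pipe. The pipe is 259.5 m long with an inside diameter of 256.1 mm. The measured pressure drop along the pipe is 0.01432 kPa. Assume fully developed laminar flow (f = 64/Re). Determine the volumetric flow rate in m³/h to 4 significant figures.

Q ≈ 1.498 m³/h

For laminar flow, f = 64/Re with Re = ρVD/μ, so Darcy-Weisbach reduces to ΔP = 32μLV/D². Solving for V: V = ΔP·D²/(32μL) = 14.32·(0.2561)²/(32·0.014·259.5) = 0.008079 m/s.
Check: Re = ρVD/μ = 1104·0.008079·0.2561/0.014 = 163.2 < 2300, so the laminar assumption holds.
Q = V·A = 0.008079·(π/4·0.2561²) = 0.0004162 m³/s = 1.498 m³/h.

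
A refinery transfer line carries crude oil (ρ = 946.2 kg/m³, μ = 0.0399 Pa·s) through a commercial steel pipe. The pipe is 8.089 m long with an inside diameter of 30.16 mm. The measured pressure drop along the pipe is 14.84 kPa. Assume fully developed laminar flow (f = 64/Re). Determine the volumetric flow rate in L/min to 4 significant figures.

Q ≈ 56.03 L/min

For laminar flow, f = 64/Re with Re = ρVD/μ, so Darcy-Weisbach reduces to ΔP = 32μLV/D². Solving for V: V = ΔP·D²/(32μL) = 1.484e+04·(0.03016)²/(32·0.0399·8.089) = 1.307 m/s.
Check: Re = ρVD/μ = 946.2·1.307·0.03016/0.0399 = 934.8 < 2300, so the laminar assumption holds.
Q = V·A = 1.307·(π/4·0.03016²) = 0.0009338 m³/s = 56.03 L/min.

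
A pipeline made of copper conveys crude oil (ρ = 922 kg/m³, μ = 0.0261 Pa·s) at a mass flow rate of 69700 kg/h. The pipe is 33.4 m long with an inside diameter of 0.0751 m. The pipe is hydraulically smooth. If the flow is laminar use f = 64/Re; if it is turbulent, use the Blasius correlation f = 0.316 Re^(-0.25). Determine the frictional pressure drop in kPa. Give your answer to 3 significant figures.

ṁ = 69700 kg/h = 69700/3600 = 19.36 kg/s.
A = πD²/4 = π(0.0751)²/4 = 0.00443 m²; mean velocity V = ṁ/(ρA) = 19.36/(922 · 0.00443) = 4.741 m/s.
Reynolds number Re = ρVD/μ = 922 · 4.741 · 0.0751 / 0.0261 = 1.258e+04.
Re > 4000 → turbulent. Smooth-pipe (Blasius): f = 0.316 Re^(-0.25) = 0.316/(1.258e+04)^0.25 = 0.02984.
Darcy-Weisbach: ΔP = f(L/D)(ρV²/2) = 0.02984·(33.4/0.0751)·(922·4.741²/2) = 0.02984·444.7·1.036e+04 = 1.375e+05 Pa.
ΔP = 1.375e+05 Pa = 137 kPa.

ΔP ≈ 137 kPa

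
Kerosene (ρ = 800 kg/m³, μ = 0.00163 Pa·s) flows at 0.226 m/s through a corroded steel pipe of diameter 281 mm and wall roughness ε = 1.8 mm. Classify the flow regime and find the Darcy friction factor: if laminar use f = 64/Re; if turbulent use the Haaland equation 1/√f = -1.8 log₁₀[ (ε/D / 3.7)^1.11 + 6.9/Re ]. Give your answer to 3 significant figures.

f ≈ 0.0351

Re = ρVD/μ = 800·0.226·0.281/0.00163 = 3.117e+04.
Re > 4000 → turbulent. ε/D = 0.0018/0.281 = 0.00641; Haaland: 1/√f = -1.8 log₁₀[0.00086 + 0.000221] = 5.339, so f = 0.03509.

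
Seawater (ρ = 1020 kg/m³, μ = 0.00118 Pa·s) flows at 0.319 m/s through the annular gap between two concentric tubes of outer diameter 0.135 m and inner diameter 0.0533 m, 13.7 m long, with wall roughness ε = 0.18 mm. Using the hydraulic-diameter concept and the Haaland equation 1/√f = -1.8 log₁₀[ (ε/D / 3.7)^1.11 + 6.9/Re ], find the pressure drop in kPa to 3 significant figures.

ΔP ≈ 0.255 kPa

Hydraulic diameter D_h = 4A/P = D_o - D_i = 0.135 - 0.0533 = 0.0817 m.
Re = ρVD_h/μ = 1020·0.319·0.0817/0.00118 = 2.253e+04.
ε/D_h = 0.00018/0.0817 = 0.0022; Haaland gives 1/√f = -1.8 log₁₀[0.000263+0.000306] = 5.84, so f = 0.02932.
ΔP = f(L/D_h)(ρV²/2) = 0.02932·13.7/0.0817·51.9 = 255.1 Pa.
ΔP = 0.255 kPa.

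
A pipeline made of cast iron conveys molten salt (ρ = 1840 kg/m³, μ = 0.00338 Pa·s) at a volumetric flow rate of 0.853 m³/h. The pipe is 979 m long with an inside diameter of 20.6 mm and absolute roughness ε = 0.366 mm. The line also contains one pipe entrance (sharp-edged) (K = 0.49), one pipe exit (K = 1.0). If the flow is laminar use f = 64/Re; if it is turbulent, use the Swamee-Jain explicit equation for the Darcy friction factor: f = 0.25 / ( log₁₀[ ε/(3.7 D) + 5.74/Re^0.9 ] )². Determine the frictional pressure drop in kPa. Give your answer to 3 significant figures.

Q = 0.853 m³/h = 0.853/3600 = 0.0002369 m³/s.
Cross-sectional area A = πD²/4 = π(0.0206)²/4 = 0.0003333 m²; mean velocity V = Q/A = 0.0002369/0.0003333 = 0.7109 m/s.
Reynolds number Re = ρVD/μ = 1840 · 0.7109 · 0.0206 / 0.00338 = 7972.
Re > 4000 → turbulent. Relative roughness ε/D = 0.000366/0.0206 = 0.0178. Swamee-Jain: f = 0.25/(log₁₀[0.0178/3.7 + 5.74/7972^0.9])² = 0.25/(log₁₀[0.0048 + 0.00177])² = 0.25/(-2.182)² = 0.05249.
Total minor-loss coefficient ΣK = 1·0.49 + 1·1 = 1.49.
ΔP = [f·L/D + ΣK]·(ρV²/2) = [0.05249·979/0.0206 + 1.49]·(1840·0.7109²/2) = [2494 + 1.49]·465 = 1.161e+06 Pa.
ΔP = 1.161e+06 Pa = 1160 kPa.

ΔP ≈ 1160 kPa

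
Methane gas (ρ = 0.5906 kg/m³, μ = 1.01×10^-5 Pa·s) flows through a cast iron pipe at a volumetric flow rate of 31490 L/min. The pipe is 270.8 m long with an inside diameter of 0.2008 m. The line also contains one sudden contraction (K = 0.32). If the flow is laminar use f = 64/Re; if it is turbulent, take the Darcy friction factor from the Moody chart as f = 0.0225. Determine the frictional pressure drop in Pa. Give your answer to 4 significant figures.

Q = 31490 L/min = 31490/60000 = 0.5248 m³/s.
Cross-sectional area A = πD²/4 = π(0.2008)²/4 = 0.03167 m²; mean velocity V = Q/A = 0.5248/0.03167 = 16.57 m/s.
Reynolds number Re = ρVD/μ = 0.5906 · 16.57 · 0.2008 / 1.01e-05 = 1.946e+05.
Re > 4000 → turbulent; use the Moody-chart value f = 0.0225.
Total minor-loss coefficient ΣK = 1·0.32 = 0.32.
ΔP = [f·L/D + ΣK]·(ρV²/2) = [0.0225·270.8/0.2008 + 0.32]·(0.5906·16.57²/2) = [30.34 + 0.32]·81.11 = 2487 Pa.

ΔP ≈ 2487 Pa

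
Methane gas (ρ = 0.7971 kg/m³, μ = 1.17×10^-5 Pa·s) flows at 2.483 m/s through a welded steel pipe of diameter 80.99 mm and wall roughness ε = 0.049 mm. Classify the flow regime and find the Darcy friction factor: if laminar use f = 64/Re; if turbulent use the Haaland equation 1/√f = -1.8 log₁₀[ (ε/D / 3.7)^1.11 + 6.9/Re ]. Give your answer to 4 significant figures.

Re = ρVD/μ = 0.7971·2.483·0.08099/1.17e-05 = 1.37e+04.
Re > 4000 → turbulent. ε/D = 4.9e-05/0.08099 = 0.000605; Haaland: 1/√f = -1.8 log₁₀[6.27e-05 + 0.000504] = 5.845, so f = 0.02928.

f ≈ 0.02928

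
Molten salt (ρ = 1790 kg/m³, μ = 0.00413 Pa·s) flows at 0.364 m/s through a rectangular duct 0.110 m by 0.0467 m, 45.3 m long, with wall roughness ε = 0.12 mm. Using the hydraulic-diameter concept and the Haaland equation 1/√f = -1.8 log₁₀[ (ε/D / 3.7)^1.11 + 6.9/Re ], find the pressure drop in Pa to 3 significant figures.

Hydraulic diameter D_h = 4A/P = 4·(0.11·0.0467)/(2·(0.11+0.0467)) = 0.02055/0.3134 = 0.06556 m.
Re = ρVD_h/μ = 1790·0.364·0.06556/0.00413 = 1.034e+04.
ε/D_h = 0.00012/0.06556 = 0.00183; Haaland gives 1/√f = -1.8 log₁₀[0.000214+0.000667] = 5.499, so f = 0.03307.
ΔP = f(L/D_h)(ρV²/2) = 0.03307·45.3/0.06556·118.6 = 2710 Pa.

ΔP ≈ 2710 Pa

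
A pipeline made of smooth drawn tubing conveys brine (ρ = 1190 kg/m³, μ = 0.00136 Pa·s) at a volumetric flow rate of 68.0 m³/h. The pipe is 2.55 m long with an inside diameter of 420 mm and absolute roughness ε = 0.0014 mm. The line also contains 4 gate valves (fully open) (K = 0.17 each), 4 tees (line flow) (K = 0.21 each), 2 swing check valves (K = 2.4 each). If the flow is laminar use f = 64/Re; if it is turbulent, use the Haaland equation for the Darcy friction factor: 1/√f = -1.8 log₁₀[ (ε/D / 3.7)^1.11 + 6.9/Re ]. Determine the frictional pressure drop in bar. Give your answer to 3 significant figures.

Q = 68.0 m³/h = 68.0/3600 = 0.01889 m³/s.
Cross-sectional area A = πD²/4 = π(0.42)²/4 = 0.1385 m²; mean velocity V = Q/A = 0.01889/0.1385 = 0.1363 m/s.
Reynolds number Re = ρVD/μ = 1190 · 0.1363 · 0.42 / 0.00136 = 5.01e+04.
Re > 4000 → turbulent. Relative roughness ε/D = 1.4e-06/0.42 = 3.33e-06. Haaland: 1/√f = -1.8 log₁₀[(3.33e-06/3.7)^1.11 + 6.9/5.01e+04] = -1.8 log₁₀[1.95e-07 + 0.000138] = 6.949, so f = 0.02071.
Total minor-loss coefficient ΣK = 4·0.17 + 4·0.21 + 2·2.4 = 6.32.
ΔP = [f·L/D + ΣK]·(ρV²/2) = [0.02071·2.55/0.42 + 6.32]·(1190·0.1363²/2) = [0.1257 + 6.32]·11.06 = 71.29 Pa.
ΔP = 71.29 Pa = 7.13×10^-4 bar.

ΔP ≈ 7.13×10^-4 bar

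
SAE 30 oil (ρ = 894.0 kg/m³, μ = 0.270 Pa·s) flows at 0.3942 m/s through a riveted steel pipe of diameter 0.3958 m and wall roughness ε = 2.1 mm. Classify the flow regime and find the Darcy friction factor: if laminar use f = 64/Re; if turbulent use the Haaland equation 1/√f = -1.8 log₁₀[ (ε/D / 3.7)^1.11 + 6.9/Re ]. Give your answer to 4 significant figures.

Re = ρVD/μ = 894·0.3942·0.3958/0.27 = 516.6.
Re < 2300 → laminar, so f = 64/Re = 0.1239 (roughness is irrelevant in laminar flow).

f ≈ 0.1239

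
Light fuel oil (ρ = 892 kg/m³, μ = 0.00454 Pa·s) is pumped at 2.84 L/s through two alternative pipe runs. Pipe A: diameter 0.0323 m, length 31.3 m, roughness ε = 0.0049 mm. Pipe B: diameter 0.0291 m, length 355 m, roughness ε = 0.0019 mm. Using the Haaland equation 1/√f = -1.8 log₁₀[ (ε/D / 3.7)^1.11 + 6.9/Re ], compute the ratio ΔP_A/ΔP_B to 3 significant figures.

Pipe A: V = Q/A = 0.00284/0.0008194 = 3.466 m/s; Re = 2.2e+04; ε/D = 0.000152; Haaland → f = 0.02541; ΔP_A = f(L/D)(ρV²/2) = 1.319e+05 Pa.
Pipe B: V = Q/A = 0.00284/0.0006651 = 4.27 m/s; Re = 2.441e+04; ε/D = 6.53e-05; Haaland → f = 0.02462; ΔP_B = f(L/D)(ρV²/2) = 2.442e+06 Pa.
ΔP_A/ΔP_B = 1.319e+05/2.442e+06 = 0.0540.

ΔP_A/ΔP_B ≈ 0.0540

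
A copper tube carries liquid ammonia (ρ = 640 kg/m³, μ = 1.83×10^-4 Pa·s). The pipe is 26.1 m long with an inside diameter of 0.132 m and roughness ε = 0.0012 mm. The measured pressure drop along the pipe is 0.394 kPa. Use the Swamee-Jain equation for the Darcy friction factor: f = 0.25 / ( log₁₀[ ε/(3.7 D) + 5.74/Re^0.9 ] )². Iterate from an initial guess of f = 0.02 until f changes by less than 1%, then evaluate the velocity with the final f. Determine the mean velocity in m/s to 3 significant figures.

V ≈ 0.656 m/s

Rearranging Darcy-Weisbach: V = √(2·ΔP·D/(f·L·ρ)). With ε/D = 1.2e-06/0.132 = 9.09e-06, iterate starting from f = 0.02:
  f = 0.02 → V = √(2·394·0.132/(0.02·26.1·640)) = 0.558 m/s; Re = ρVD/μ = 2.576e+05; f → 0.01489
  f = 0.01489 → V = 0.6467 m/s; Re = 2.985e+05; f → 0.01449
  f = 0.01449 → V = 0.6555 m/s; Re = 3.026e+05; f → 0.01446
Converged (Δf/f < 1%). With the final f = 0.01446: V = √(2·394·0.132/(0.01446·26.1·640)) = 0.6563 m/s.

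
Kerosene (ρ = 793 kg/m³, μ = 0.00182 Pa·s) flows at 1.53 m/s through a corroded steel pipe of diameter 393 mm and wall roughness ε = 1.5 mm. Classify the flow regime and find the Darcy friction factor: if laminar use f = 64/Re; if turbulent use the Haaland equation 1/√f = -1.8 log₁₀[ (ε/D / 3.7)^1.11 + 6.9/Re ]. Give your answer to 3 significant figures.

f ≈ 0.0285

Re = ρVD/μ = 793·1.53·0.393/0.00182 = 2.62e+05.
Re > 4000 → turbulent. ε/D = 0.0015/0.393 = 0.00382; Haaland: 1/√f = -1.8 log₁₀[0.000484 + 2.63e-05] = 5.926, so f = 0.02848.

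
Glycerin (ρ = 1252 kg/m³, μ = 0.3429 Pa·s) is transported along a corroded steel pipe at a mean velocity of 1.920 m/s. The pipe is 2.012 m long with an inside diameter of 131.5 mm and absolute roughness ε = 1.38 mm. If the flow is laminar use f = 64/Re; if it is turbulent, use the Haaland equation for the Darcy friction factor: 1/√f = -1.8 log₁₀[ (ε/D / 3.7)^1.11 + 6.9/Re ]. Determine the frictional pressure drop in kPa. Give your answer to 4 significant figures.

ΔP ≈ 2.451 kPa

Reynolds number Re = ρVD/μ = 1252 · 1.92 · 0.1315 / 0.343 = 921.9.
Re < 2300 → laminar flow, so f = 64/Re = 64/921.9 = 0.06943 (the turbulent correlation is not needed).
Darcy-Weisbach: ΔP = f(L/D)(ρV²/2) = 0.06943·(2.012/0.1315)·(1252·1.92²/2) = 0.06943·15.3·2308 = 2451 Pa.
ΔP = 2451 Pa = 2.451 kPa.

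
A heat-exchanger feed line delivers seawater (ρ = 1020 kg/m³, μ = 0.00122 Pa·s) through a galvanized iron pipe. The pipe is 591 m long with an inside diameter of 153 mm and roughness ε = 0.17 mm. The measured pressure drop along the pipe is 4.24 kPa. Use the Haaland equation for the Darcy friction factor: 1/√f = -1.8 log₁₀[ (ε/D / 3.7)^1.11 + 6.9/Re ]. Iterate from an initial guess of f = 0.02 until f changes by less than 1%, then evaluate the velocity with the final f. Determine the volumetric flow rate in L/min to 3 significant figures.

Rearranging Darcy-Weisbach: V = √(2·ΔP·D/(f·L·ρ)). With ε/D = 0.00017/0.153 = 0.00111, iterate starting from f = 0.02:
  f = 0.02 → V = √(2·4240·0.153/(0.02·591·1020)) = 0.328 m/s; Re = ρVD/μ = 4.196e+04; f → 0.02461
  f = 0.02461 → V = 0.2957 m/s; Re = 3.783e+04; f → 0.02498
  f = 0.02498 → V = 0.2935 m/s; Re = 3.755e+04; f → 0.02501
Converged (Δf/f < 1%). With the final f = 0.02501: V = √(2·4240·0.153/(0.02501·591·1020)) = 0.2934 m/s.
Q = V·A = 0.2934·(π/4·0.153²) = 0.005394 m³/s = 324 L/min.

Q ≈ 324 L/min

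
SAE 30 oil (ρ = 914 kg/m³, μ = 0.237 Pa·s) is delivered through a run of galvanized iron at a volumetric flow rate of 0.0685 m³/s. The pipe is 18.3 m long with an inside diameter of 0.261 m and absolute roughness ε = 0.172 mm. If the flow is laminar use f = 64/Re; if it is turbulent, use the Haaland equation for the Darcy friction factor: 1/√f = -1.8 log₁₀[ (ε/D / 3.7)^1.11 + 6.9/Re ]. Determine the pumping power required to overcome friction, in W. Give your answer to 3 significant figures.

P ≈ 179 W

Cross-sectional area A = πD²/4 = π(0.261)²/4 = 0.0535 m²; mean velocity V = Q/A = 0.0685/0.0535 = 1.28 m/s.
Reynolds number Re = ρVD/μ = 914 · 1.28 · 0.261 / 0.237 = 1289.
Re < 2300 → laminar flow, so f = 64/Re = 64/1289 = 0.04966 (the turbulent correlation is not needed).
Darcy-Weisbach: ΔP = f(L/D)(ρV²/2) = 0.04966·(18.3/0.261)·(914·1.28²/2) = 0.04966·70.11·749.1 = 2608 Pa.
Pumping power P = QΔP = 0.0685·2608 = 178.7 W = 179 W.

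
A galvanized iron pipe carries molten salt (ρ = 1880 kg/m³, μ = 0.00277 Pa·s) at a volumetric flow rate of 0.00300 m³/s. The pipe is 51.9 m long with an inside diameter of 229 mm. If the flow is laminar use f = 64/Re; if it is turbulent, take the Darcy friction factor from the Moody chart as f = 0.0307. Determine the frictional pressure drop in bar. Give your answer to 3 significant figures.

ΔP ≈ 3.47×10^-4 bar

Cross-sectional area A = πD²/4 = π(0.229)²/4 = 0.04119 m²; mean velocity V = Q/A = 0.003/0.04119 = 0.07284 m/s.
Reynolds number Re = ρVD/μ = 1880 · 0.07284 · 0.229 / 0.00277 = 1.132e+04.
Re > 4000 → turbulent; use the Moody-chart value f = 0.0307.
Darcy-Weisbach: ΔP = f(L/D)(ρV²/2) = 0.0307·(51.9/0.229)·(1880·0.07284²/2) = 0.0307·226.6·4.987 = 34.7 Pa.
ΔP = 34.7 Pa = 3.47×10^-4 bar.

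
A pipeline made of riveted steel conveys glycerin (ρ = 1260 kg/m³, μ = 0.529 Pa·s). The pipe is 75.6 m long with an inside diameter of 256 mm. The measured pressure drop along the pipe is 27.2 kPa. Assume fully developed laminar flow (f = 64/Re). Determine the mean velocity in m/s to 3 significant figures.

V ≈ 1.39 m/s

For laminar flow, f = 64/Re with Re = ρVD/μ, so Darcy-Weisbach reduces to ΔP = 32μLV/D². Solving for V: V = ΔP·D²/(32μL) = 2.72e+04·(0.256)²/(32·0.529·75.6) = 1.393 m/s.
Check: Re = ρVD/μ = 1260·1.393·0.256/0.529 = 849.3 < 2300, so the laminar assumption holds.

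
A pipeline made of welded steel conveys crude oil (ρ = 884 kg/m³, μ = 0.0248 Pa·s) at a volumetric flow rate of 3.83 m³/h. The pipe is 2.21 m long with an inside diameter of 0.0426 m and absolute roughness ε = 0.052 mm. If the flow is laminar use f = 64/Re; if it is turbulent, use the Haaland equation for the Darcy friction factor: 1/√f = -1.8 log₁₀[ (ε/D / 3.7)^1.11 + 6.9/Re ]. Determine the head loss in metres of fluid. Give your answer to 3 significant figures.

h_f ≈ 0.0832 m

Q = 3.83 m³/h = 3.83/3600 = 0.001064 m³/s.
Cross-sectional area A = πD²/4 = π(0.0426)²/4 = 0.001425 m²; mean velocity V = Q/A = 0.001064/0.001425 = 0.7464 m/s.
Reynolds number Re = ρVD/μ = 884 · 0.7464 · 0.0426 / 0.0248 = 1133.
Re < 2300 → laminar flow, so f = 64/Re = 64/1133 = 0.05647 (the turbulent correlation is not needed).
Darcy-Weisbach: ΔP = f(L/D)(ρV²/2) = 0.05647·(2.21/0.0426)·(884·0.7464²/2) = 0.05647·51.88·246.3 = 721.4 Pa.
Head loss h_f = ΔP/(ρg) = 721.4/(884·9.81) = 0.0832 m.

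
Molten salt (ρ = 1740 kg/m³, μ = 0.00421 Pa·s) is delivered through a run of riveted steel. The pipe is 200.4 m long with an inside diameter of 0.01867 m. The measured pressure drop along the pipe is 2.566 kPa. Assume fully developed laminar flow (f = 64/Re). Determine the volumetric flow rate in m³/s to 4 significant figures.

Q ≈ 9.070×10^-6 m³/s

For laminar flow, f = 64/Re with Re = ρVD/μ, so Darcy-Weisbach reduces to ΔP = 32μLV/D². Solving for V: V = ΔP·D²/(32μL) = 2566·(0.01867)²/(32·0.00421·200.4) = 0.03313 m/s.
Check: Re = ρVD/μ = 1740·0.03313·0.01867/0.00421 = 255.6 < 2300, so the laminar assumption holds.
Q = V·A = 0.03313·(π/4·0.01867²) = 9.07e-06 m³/s = 9.070×10^-6 m³/s.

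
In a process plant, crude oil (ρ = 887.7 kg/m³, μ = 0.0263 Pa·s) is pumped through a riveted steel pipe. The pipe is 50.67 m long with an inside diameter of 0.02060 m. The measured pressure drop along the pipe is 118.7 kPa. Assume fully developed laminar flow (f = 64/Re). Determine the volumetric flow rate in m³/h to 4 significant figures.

Q ≈ 1.417 m³/h

For laminar flow, f = 64/Re with Re = ρVD/μ, so Darcy-Weisbach reduces to ΔP = 32μLV/D². Solving for V: V = ΔP·D²/(32μL) = 1.187e+05·(0.0206)²/(32·0.0263·50.67) = 1.181 m/s.
Check: Re = ρVD/μ = 887.7·1.181·0.0206/0.0263 = 821.3 < 2300, so the laminar assumption holds.
Q = V·A = 1.181·(π/4·0.0206²) = 0.0003937 m³/s = 1.417 m³/h.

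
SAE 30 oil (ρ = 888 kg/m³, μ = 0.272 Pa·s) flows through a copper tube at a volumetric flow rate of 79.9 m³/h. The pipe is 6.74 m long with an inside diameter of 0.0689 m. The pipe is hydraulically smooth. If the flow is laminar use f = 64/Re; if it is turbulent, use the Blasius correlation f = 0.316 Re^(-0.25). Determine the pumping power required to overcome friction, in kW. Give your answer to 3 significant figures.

P ≈ 1.63 kW

Q = 79.9 m³/h = 79.9/3600 = 0.02219 m³/s.
Cross-sectional area A = πD²/4 = π(0.0689)²/4 = 0.003728 m²; mean velocity V = Q/A = 0.02219/0.003728 = 5.953 m/s.
Reynolds number Re = ρVD/μ = 888 · 5.953 · 0.0689 / 0.272 = 1339.
Re < 2300 → laminar flow, so f = 64/Re = 64/1339 = 0.0478 (the turbulent correlation is not needed).
Darcy-Weisbach: ΔP = f(L/D)(ρV²/2) = 0.0478·(6.74/0.0689)·(888·5.953²/2) = 0.0478·97.82·1.573e+04 = 7.356e+04 Pa.
Pumping power P = QΔP = 0.02219·7.356e+04 = 1633 W = 1.63 kW.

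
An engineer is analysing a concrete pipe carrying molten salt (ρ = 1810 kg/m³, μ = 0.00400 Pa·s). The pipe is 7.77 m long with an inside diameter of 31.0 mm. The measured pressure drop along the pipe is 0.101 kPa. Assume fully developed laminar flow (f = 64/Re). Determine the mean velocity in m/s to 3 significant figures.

For laminar flow, f = 64/Re with Re = ρVD/μ, so Darcy-Weisbach reduces to ΔP = 32μLV/D². Solving for V: V = ΔP·D²/(32μL) = 101·(0.031)²/(32·0.004·7.77) = 0.09759 m/s.
Check: Re = ρVD/μ = 1810·0.09759·0.031/0.004 = 1369 < 2300, so the laminar assumption holds.

V ≈ 0.0976 m/s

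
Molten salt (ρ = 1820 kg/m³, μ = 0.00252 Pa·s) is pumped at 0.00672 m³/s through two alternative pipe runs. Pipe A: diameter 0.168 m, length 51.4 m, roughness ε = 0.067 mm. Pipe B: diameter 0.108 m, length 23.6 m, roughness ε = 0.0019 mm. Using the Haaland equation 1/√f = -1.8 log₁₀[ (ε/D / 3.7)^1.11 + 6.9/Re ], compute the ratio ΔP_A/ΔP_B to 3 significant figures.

ΔP_A/ΔP_B ≈ 0.276

Pipe A: V = Q/A = 0.00672/0.02217 = 0.3032 m/s; Re = 3.678e+04; ε/D = 0.000399; Haaland → f = 0.02324; ΔP_A = f(L/D)(ρV²/2) = 594.8 Pa.
Pipe B: V = Q/A = 0.00672/0.009161 = 0.7336 m/s; Re = 5.722e+04; ε/D = 1.76e-05; Haaland → f = 0.02014; ΔP_B = f(L/D)(ρV²/2) = 2156 Pa.
ΔP_A/ΔP_B = 594.8/2156 = 0.276.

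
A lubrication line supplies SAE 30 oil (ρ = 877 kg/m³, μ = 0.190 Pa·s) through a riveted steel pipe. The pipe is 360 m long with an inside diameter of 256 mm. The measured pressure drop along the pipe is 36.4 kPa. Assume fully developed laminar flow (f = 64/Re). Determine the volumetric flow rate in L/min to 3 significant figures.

Q ≈ 3370 L/min

For laminar flow, f = 64/Re with Re = ρVD/μ, so Darcy-Weisbach reduces to ΔP = 32μLV/D². Solving for V: V = ΔP·D²/(32μL) = 3.64e+04·(0.256)²/(32·0.19·360) = 1.09 m/s.
Check: Re = ρVD/μ = 877·1.09·0.256/0.19 = 1288 < 2300, so the laminar assumption holds.
Q = V·A = 1.09·(π/4·0.256²) = 0.0561 m³/s = 3370 L/min.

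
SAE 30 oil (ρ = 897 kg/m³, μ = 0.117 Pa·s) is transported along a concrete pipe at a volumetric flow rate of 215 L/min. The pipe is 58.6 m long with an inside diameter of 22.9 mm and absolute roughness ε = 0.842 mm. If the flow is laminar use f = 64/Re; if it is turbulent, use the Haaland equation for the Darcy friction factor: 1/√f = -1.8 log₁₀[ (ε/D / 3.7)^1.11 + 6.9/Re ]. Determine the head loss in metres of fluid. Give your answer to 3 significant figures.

h_f ≈ 414 m

Q = 215 L/min = 215/60000 = 0.003583 m³/s.
Cross-sectional area A = πD²/4 = π(0.0229)²/4 = 0.0004119 m²; mean velocity V = Q/A = 0.003583/0.0004119 = 8.7 m/s.
Reynolds number Re = ρVD/μ = 897 · 8.7 · 0.0229 / 0.117 = 1527.
Re < 2300 → laminar flow, so f = 64/Re = 64/1527 = 0.0419 (the turbulent correlation is not needed).
Darcy-Weisbach: ΔP = f(L/D)(ρV²/2) = 0.0419·(58.6/0.0229)·(897·8.7²/2) = 0.0419·2559·3.395e+04 = 3.64e+06 Pa.
Head loss h_f = ΔP/(ρg) = 3.64e+06/(897·9.81) = 414 m.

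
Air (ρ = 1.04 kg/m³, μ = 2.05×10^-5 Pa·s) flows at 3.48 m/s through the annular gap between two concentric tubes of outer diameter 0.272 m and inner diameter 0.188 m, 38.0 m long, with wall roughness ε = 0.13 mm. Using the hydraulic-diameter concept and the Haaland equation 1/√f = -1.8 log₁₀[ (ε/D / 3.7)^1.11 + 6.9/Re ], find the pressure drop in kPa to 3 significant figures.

Hydraulic diameter D_h = 4A/P = D_o - D_i = 0.272 - 0.188 = 0.084 m.
Re = ρVD_h/μ = 1.04·3.48·0.084/2.05e-05 = 1.483e+04.
ε/D_h = 0.00013/0.084 = 0.00155; Haaland gives 1/√f = -1.8 log₁₀[0.000178+0.000465] = 5.745, so f = 0.0303.
ΔP = f(L/D_h)(ρV²/2) = 0.0303·38/0.084·6.297 = 86.31 Pa.
ΔP = 0.0863 kPa.

ΔP ≈ 0.0863 kPa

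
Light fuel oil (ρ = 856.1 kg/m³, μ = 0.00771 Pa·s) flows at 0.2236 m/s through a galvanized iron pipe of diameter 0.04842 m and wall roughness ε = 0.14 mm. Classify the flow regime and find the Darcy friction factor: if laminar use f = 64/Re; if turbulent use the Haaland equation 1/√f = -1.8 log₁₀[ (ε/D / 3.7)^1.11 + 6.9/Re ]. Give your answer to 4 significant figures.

Re = ρVD/μ = 856.1·0.2236·0.04842/0.00771 = 1202.
Re < 2300 → laminar, so f = 64/Re = 0.05324 (roughness is irrelevant in laminar flow).

f ≈ 0.05324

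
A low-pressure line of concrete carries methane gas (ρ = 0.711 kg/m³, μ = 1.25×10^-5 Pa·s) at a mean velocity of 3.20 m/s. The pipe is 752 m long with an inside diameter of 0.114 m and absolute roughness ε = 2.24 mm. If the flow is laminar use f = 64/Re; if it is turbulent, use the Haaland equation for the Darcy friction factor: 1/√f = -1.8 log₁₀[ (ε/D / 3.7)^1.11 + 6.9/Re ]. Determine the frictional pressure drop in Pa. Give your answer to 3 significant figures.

ΔP ≈ 1210 Pa

Reynolds number Re = ρVD/μ = 0.711 · 3.2 · 0.114 / 1.25e-05 = 2.075e+04.
Re > 4000 → turbulent. Relative roughness ε/D = 0.00224/0.114 = 0.0196. Haaland: 1/√f = -1.8 log₁₀[(0.0196/3.7)^1.11 + 6.9/2.075e+04] = -1.8 log₁₀[0.00298 + 0.000333] = 4.463, so f = 0.05021.
Darcy-Weisbach: ΔP = f(L/D)(ρV²/2) = 0.05021·(752/0.114)·(0.711·3.2²/2) = 0.05021·6596·3.64 = 1206 Pa.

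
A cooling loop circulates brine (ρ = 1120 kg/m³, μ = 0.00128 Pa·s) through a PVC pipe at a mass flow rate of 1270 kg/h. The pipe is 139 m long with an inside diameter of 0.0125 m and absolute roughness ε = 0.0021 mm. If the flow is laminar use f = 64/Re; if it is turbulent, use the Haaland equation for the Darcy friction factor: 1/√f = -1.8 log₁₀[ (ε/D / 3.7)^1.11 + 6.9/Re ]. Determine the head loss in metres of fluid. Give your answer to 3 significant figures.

ṁ = 1270 kg/h = 1270/3600 = 0.3528 kg/s.
A = πD²/4 = π(0.0125)²/4 = 0.0001227 m²; mean velocity V = ṁ/(ρA) = 0.3528/(1120 · 0.0001227) = 2.567 m/s.
Reynolds number Re = ρVD/μ = 1120 · 2.567 · 0.0125 / 0.00128 = 2.807e+04.
Re > 4000 → turbulent. Relative roughness ε/D = 2.1e-06/0.0125 = 0.000168. Haaland: 1/√f = -1.8 log₁₀[(0.000168/3.7)^1.11 + 6.9/2.807e+04] = -1.8 log₁₀[1.51e-05 + 0.000246] = 6.45, so f = 0.02403.
Darcy-Weisbach: ΔP = f(L/D)(ρV²/2) = 0.02403·(139/0.0125)·(1120·2.567²/2) = 0.02403·1.112e+04·3689 = 9.86e+05 Pa.
Head loss h_f = ΔP/(ρg) = 9.86e+05/(1120·9.81) = 89.7 m.

h_f ≈ 89.7 m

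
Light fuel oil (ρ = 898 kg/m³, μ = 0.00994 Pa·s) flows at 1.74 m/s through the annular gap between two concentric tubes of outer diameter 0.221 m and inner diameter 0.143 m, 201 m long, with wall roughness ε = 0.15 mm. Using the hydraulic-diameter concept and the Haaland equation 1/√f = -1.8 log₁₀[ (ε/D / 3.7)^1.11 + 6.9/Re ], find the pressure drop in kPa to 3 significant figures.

ΔP ≈ 112 kPa

Hydraulic diameter D_h = 4A/P = D_o - D_i = 0.221 - 0.143 = 0.078 m.
Re = ρVD_h/μ = 898·1.74·0.078/0.00994 = 1.226e+04.
ε/D_h = 0.00015/0.078 = 0.00192; Haaland gives 1/√f = -1.8 log₁₀[0.000226+0.000563] = 5.585, so f = 0.03206.
ΔP = f(L/D_h)(ρV²/2) = 0.03206·201/0.078·1359 = 1.123e+05 Pa.
ΔP = 112 kPa.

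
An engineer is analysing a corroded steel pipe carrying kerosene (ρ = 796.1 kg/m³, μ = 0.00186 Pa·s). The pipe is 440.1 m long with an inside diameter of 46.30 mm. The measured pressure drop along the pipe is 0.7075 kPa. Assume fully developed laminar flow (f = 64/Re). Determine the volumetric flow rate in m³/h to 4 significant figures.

Q ≈ 0.3509 m³/h

For laminar flow, f = 64/Re with Re = ρVD/μ, so Darcy-Weisbach reduces to ΔP = 32μLV/D². Solving for V: V = ΔP·D²/(32μL) = 707.5·(0.0463)²/(32·0.00186·440.1) = 0.0579 m/s.
Check: Re = ρVD/μ = 796.1·0.0579·0.0463/0.00186 = 1147 < 2300, so the laminar assumption holds.
Q = V·A = 0.0579·(π/4·0.0463²) = 9.748e-05 m³/s = 0.3509 m³/h.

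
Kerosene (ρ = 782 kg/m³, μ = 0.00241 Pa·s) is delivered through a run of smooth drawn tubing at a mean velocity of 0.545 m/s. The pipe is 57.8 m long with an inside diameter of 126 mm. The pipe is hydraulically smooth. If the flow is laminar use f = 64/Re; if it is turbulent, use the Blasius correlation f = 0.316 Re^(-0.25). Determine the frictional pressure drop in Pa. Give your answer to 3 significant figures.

Reynolds number Re = ρVD/μ = 782 · 0.545 · 0.126 / 0.00241 = 2.228e+04.
Re > 4000 → turbulent. Smooth-pipe (Blasius): f = 0.316 Re^(-0.25) = 0.316/(2.228e+04)^0.25 = 0.02586.
Darcy-Weisbach: ΔP = f(L/D)(ρV²/2) = 0.02586·(57.8/0.126)·(782·0.545²/2) = 0.02586·458.7·116.1 = 1378 Pa.

ΔP ≈ 1380 Pa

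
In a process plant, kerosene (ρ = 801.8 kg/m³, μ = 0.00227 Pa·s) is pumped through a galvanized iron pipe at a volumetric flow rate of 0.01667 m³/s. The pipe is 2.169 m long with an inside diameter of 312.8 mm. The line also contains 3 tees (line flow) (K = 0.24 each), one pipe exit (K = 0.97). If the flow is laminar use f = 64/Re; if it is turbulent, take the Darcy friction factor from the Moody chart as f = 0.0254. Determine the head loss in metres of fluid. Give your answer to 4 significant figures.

Cross-sectional area A = πD²/4 = π(0.3128)²/4 = 0.07685 m²; mean velocity V = Q/A = 0.01667/0.07685 = 0.2169 m/s.
Reynolds number Re = ρVD/μ = 801.8 · 0.2169 · 0.3128 / 0.00227 = 2.397e+04.
Re > 4000 → turbulent; use the Moody-chart value f = 0.0254.
Total minor-loss coefficient ΣK = 3·0.24 + 1·0.97 = 1.69.
ΔP = [f·L/D + ΣK]·(ρV²/2) = [0.0254·2.169/0.3128 + 1.69]·(801.8·0.2169²/2) = [0.1761 + 1.69]·18.87 = 35.2 Pa.
Head loss h_f = ΔP/(ρg) = 35.2/(801.8·9.81) = 0.004476 m.

h_f ≈ 0.004476 m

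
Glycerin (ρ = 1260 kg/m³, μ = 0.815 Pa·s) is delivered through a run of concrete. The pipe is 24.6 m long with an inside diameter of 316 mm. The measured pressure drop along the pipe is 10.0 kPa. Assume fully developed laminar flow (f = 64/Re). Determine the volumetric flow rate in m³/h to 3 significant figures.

For laminar flow, f = 64/Re with Re = ρVD/μ, so Darcy-Weisbach reduces to ΔP = 32μLV/D². Solving for V: V = ΔP·D²/(32μL) = 1e+04·(0.316)²/(32·0.815·24.6) = 1.556 m/s.
Check: Re = ρVD/μ = 1260·1.556·0.316/0.815 = 760.4 < 2300, so the laminar assumption holds.
Q = V·A = 1.556·(π/4·0.316²) = 0.1221 m³/s = 439 m³/h.

Q ≈ 439 m³/h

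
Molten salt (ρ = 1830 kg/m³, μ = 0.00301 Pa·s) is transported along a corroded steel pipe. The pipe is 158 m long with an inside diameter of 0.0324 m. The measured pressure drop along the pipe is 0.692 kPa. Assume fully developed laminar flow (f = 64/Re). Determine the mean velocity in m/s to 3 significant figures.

V ≈ 0.0477 m/s

For laminar flow, f = 64/Re with Re = ρVD/μ, so Darcy-Weisbach reduces to ΔP = 32μLV/D². Solving for V: V = ΔP·D²/(32μL) = 692·(0.0324)²/(32·0.00301·158) = 0.04773 m/s.
Check: Re = ρVD/μ = 1830·0.04773·0.0324/0.00301 = 940.3 < 2300, so the laminar assumption holds.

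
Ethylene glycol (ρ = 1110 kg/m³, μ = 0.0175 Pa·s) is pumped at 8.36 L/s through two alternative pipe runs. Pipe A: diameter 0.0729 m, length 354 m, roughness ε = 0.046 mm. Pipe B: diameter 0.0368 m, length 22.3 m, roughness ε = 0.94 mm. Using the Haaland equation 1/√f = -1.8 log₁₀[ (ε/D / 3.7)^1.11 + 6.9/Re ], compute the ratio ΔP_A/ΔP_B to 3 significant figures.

ΔP_A/ΔP_B ≈ 0.303

Pipe A: V = Q/A = 0.00836/0.004174 = 2.003 m/s; Re = 9261; ε/D = 0.000631; Haaland → f = 0.0323; ΔP_A = f(L/D)(ρV²/2) = 3.492e+05 Pa.
Pipe B: V = Q/A = 0.00836/0.001064 = 7.86 m/s; Re = 1.835e+04; ε/D = 0.0255; Haaland → f = 0.05544; ΔP_B = f(L/D)(ρV²/2) = 1.152e+06 Pa.
ΔP_A/ΔP_B = 3.492e+05/1.152e+06 = 0.303.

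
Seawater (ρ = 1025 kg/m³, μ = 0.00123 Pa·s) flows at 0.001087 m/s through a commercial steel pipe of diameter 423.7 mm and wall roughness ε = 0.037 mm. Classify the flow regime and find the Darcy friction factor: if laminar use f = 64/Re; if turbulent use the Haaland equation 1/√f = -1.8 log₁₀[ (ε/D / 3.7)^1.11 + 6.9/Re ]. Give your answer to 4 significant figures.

f ≈ 0.1668

Re = ρVD/μ = 1025·0.001087·0.4237/0.00123 = 383.8.
Re < 2300 → laminar, so f = 64/Re = 0.1668 (roughness is irrelevant in laminar flow).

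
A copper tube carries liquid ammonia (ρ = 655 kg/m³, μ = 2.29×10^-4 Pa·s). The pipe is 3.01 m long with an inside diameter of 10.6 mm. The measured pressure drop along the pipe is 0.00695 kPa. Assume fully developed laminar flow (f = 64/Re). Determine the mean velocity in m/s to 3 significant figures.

V ≈ 0.0354 m/s

For laminar flow, f = 64/Re with Re = ρVD/μ, so Darcy-Weisbach reduces to ΔP = 32μLV/D². Solving for V: V = ΔP·D²/(32μL) = 6.95·(0.0106)²/(32·0.000229·3.01) = 0.0354 m/s.
Check: Re = ρVD/μ = 655·0.0354·0.0106/0.000229 = 1073 < 2300, so the laminar assumption holds.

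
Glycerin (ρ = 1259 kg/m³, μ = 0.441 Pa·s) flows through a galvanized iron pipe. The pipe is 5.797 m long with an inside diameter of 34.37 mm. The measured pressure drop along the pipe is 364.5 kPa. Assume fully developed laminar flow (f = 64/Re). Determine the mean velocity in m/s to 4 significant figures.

V ≈ 5.263 m/s

For laminar flow, f = 64/Re with Re = ρVD/μ, so Darcy-Weisbach reduces to ΔP = 32μLV/D². Solving for V: V = ΔP·D²/(32μL) = 3.645e+05·(0.03437)²/(32·0.441·5.797) = 5.263 m/s.
Check: Re = ρVD/μ = 1259·5.263·0.03437/0.441 = 516.5 < 2300, so the laminar assumption holds.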